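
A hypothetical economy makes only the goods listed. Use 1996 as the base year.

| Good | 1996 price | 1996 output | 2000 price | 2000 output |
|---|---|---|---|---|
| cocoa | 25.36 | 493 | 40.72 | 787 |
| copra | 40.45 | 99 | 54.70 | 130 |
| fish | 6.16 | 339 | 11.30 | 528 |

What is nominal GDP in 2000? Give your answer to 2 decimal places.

Nominal GDP 2000 = Σ (p_2000 × q_2000) = 40.72·787 + 54.70·130 + 11.30·528 = 45124.04.

45124.04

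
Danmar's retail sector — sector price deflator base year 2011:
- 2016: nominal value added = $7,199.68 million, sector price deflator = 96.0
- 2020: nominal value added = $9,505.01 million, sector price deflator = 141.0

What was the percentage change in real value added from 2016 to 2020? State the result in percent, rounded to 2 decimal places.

Deflate each year: 2016 → 7199.68/0.960 = 7499.67; 2020 → 9505.01/1.410 = 6741.14.
So real value added changed by 6741.14/7499.67 − 1 = -0.1011, i.e. -10.11%.

-10.11%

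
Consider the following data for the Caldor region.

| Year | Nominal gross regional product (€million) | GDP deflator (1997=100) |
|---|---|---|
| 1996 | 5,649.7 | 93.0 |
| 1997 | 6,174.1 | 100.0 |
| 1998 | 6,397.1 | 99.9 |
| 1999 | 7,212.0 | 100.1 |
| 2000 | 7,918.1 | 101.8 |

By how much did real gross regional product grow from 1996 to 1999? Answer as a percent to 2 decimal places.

Real gross regional product 1996 = 5649.7/0.930 = 6074.95.
Real gross regional product 1999 = 7212.0/1.001 = 7204.80.
Change = 7204.80/6074.95 − 1 = 0.1860.

18.60%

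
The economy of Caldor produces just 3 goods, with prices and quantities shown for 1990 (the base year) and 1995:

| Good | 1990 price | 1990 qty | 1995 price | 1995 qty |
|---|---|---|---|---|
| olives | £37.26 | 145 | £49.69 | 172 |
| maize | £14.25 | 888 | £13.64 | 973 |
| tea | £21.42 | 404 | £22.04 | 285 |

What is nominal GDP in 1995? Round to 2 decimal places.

£28099.80

Nominal GDP 1995 = Σ (p_1995 × q_1995) = 49.69·172 + 13.64·973 + 22.04·285 = 28099.80.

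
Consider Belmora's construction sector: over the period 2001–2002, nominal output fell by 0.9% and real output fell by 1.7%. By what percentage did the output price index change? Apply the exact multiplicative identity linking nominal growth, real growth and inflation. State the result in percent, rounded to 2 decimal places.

(1 + g_nom) = (1 + g_real)(1 + π), so π = 0.9910 / 0.9830 − 1 = 0.00814.

0.81%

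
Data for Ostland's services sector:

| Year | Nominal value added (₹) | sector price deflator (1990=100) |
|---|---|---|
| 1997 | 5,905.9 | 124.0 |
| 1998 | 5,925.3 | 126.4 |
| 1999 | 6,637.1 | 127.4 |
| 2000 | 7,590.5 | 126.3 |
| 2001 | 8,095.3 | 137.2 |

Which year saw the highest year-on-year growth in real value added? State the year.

2000

1998: real = 5925.3/1.264 = 4687.74; growth vs 1997 (4762.82) = -1.58%.
1999: real = 6637.1/1.274 = 5209.65; growth vs 1998 (4687.74) = 11.13%.
2000: real = 7590.5/1.263 = 6009.90; growth vs 1999 (5209.65) = 15.36%.
2001: real = 8095.3/1.372 = 5900.36; growth vs 2000 (6009.90) = -1.82%.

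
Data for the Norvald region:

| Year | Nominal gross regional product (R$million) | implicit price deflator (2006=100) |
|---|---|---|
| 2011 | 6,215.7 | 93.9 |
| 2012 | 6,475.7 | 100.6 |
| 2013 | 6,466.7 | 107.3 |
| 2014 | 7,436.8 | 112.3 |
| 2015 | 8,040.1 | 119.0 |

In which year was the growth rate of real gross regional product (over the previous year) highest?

2012: real = 6475.7/1.006 = 6437.08; growth vs 2011 (6619.49) = -2.76%.
2013: real = 6466.7/1.073 = 6026.75; growth vs 2012 (6437.08) = -6.37%.
2014: real = 7436.8/1.123 = 6622.26; growth vs 2013 (6026.75) = 9.88%.
2015: real = 8040.1/1.190 = 6756.39; growth vs 2014 (6622.26) = 2.03%.

2014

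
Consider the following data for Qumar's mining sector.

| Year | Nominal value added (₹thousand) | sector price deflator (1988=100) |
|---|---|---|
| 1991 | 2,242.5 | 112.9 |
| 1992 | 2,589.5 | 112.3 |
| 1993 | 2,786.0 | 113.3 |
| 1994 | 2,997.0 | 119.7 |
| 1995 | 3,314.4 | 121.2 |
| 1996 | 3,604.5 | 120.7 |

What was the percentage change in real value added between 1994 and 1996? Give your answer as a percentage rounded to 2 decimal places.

Real value added 1994 = 2997.0/1.197 = 2503.76.
Real value added 1996 = 3604.5/1.207 = 2986.33.
Change = 2986.33/2503.76 − 1 = 0.1927.

19.27%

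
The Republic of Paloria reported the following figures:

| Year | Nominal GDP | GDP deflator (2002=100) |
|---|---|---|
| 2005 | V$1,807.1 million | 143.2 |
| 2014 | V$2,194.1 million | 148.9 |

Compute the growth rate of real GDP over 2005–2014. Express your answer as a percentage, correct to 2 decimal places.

Deflate each year: 2005 → 1807.1/1.432 = 1261.94; 2014 → 2194.1/1.489 = 1473.54.
So real GDP changed by 1473.54/1261.94 − 1 = 0.1677, i.e. 16.77%.

16.77%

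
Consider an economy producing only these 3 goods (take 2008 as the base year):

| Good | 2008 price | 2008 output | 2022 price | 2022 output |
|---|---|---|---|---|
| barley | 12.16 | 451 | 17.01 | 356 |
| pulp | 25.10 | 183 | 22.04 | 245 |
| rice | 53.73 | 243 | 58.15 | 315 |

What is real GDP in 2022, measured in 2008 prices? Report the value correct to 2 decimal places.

27403.41

Real GDP 2022 = Σ (p_2008 × q_2022) = 12.16·356 + 25.10·245 + 53.73·315 = 27403.41.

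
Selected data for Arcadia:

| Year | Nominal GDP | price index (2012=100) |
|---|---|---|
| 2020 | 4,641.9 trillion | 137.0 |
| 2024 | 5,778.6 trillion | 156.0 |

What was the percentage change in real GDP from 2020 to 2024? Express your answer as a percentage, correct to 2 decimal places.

9.33%

Deflate each year: 2020 → 4641.9/1.370 = 3388.25; 2024 → 5778.6/1.560 = 3704.23.
So real GDP changed by 3704.23/3388.25 − 1 = 0.0933, i.e. 9.33%.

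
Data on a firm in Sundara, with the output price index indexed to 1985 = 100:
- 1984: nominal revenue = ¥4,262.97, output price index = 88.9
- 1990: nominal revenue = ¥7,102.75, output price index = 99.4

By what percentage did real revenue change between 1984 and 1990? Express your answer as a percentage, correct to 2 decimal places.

Deflate each year: 1984 → 4262.97/0.889 = 4795.24; 1990 → 7102.75/0.994 = 7145.62.
So real revenue changed by 7145.62/4795.24 − 1 = 0.4901, i.e. 49.01%.

49.01%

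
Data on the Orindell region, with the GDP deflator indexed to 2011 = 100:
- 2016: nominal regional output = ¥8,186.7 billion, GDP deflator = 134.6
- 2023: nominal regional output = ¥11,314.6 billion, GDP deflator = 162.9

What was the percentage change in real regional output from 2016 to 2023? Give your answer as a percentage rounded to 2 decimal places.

Deflate each year: 2016 → 8186.7/1.346 = 6082.24; 2023 → 11314.6/1.629 = 6945.73.
So real regional output changed by 6945.73/6082.24 − 1 = 0.1420, i.e. 14.20%.

14.20%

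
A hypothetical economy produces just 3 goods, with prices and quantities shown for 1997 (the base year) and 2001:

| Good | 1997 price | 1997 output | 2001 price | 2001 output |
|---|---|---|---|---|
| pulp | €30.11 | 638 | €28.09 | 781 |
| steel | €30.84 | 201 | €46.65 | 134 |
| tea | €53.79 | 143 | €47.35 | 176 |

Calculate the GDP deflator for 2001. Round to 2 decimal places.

Nominal GDP 2001 = 28.09·781 + 46.65·134 + 47.35·176 = 36522.99.
Real GDP 2001 (at 1997 prices) = 30.11·781 + 30.84·134 + 53.79·176 = 37115.51.
Deflator = Nominal/Real × 100 = 36522.99/37115.51 × 100 = 98.404.

98.40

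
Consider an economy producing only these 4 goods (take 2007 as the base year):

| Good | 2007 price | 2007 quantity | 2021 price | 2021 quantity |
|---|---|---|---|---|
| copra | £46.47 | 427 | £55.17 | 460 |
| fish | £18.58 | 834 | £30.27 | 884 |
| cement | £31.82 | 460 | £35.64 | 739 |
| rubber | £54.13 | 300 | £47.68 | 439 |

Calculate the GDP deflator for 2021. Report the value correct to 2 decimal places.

Nominal GDP 2021 = 55.17·460 + 30.27·884 + 35.64·739 + 47.68·439 = 99406.36.
Real GDP 2021 (at 2007 prices) = 46.47·460 + 18.58·884 + 31.82·739 + 54.13·439 = 85078.97.
Deflator = Nominal/Real × 100 = 99406.36/85078.97 × 100 = 116.840.

116.84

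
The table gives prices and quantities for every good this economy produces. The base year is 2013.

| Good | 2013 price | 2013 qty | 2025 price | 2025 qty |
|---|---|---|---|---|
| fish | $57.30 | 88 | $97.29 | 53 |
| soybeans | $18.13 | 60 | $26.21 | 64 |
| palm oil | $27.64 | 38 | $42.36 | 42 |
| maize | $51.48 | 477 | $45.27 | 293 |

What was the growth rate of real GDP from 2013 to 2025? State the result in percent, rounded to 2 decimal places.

-35.59%

Real GDP 2013 = Nominal GDP 2013 = 57.30·88 + 18.13·60 + 27.64·38 + 51.48·477 = 31736.48.
Real GDP 2025 (at 2013 prices) = 57.30·53 + 18.13·64 + 27.64·42 + 51.48·293 = 20441.74.
Real growth = 20441.74/31736.48 − 1 = -0.3559.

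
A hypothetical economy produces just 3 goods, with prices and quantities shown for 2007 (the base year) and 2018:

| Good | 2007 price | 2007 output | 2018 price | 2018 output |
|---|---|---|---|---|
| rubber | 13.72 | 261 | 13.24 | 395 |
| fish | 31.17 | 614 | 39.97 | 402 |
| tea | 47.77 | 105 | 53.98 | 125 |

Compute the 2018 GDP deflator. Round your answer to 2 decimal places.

117.24

Nominal GDP 2018 = 13.24·395 + 39.97·402 + 53.98·125 = 28045.24.
Real GDP 2018 (at 2007 prices) = 13.72·395 + 31.17·402 + 47.77·125 = 23920.99.
Deflator = Nominal/Real × 100 = 28045.24/23920.99 × 100 = 117.241.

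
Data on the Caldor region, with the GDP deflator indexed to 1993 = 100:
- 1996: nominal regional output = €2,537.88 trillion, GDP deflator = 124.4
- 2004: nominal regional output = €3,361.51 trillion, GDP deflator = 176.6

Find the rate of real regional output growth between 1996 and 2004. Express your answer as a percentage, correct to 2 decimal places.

-6.70%

Deflate each year: 1996 → 2537.88/1.244 = 2040.10; 2004 → 3361.51/1.766 = 1903.46.
So real regional output changed by 1903.46/2040.10 − 1 = -0.0670, i.e. -6.70%.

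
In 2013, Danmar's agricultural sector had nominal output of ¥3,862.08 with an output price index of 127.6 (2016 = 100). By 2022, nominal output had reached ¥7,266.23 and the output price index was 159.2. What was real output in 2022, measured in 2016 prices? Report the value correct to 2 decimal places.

¥4,564.21

Real output = Nominal / (output price index/100) = 7266.23 / 1.592 = 4564.21.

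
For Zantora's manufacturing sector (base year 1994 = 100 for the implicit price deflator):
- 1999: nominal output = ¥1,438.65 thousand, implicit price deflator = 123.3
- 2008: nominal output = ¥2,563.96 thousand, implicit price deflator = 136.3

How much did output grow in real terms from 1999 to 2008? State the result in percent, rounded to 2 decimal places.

61.22%

Deflate each year: 1999 → 1438.65/1.233 = 1166.79; 2008 → 2563.96/1.363 = 1881.12.
So real output changed by 1881.12/1166.79 − 1 = 0.6122, i.e. 61.22%.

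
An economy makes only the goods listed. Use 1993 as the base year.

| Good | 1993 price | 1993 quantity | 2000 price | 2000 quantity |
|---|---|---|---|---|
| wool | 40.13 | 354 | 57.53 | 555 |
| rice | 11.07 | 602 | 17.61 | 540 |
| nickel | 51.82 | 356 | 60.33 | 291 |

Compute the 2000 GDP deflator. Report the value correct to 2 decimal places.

136.15

Nominal GDP 2000 = 57.53·555 + 17.61·540 + 60.33·291 = 58994.58.
Real GDP 2000 (at 1993 prices) = 40.13·555 + 11.07·540 + 51.82·291 = 43329.57.
Deflator = Nominal/Real × 100 = 58994.58/43329.57 × 100 = 136.153.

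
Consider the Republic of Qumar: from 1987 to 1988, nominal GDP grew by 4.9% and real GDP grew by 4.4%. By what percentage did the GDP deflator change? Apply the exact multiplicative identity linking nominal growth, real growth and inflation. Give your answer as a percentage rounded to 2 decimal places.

(1 + g_nom) = (1 + g_real)(1 + π), so π = 1.0490 / 1.0440 − 1 = 0.00479.

0.48%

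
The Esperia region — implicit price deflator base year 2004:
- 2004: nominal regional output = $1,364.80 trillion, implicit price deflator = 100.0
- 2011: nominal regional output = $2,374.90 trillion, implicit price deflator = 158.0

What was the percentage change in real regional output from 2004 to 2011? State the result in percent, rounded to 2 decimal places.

Deflate each year: 2004 → 1364.80/1.000 = 1364.80; 2011 → 2374.90/1.580 = 1503.10.
So real regional output changed by 1503.10/1364.80 − 1 = 0.1013, i.e. 10.13%.

10.13%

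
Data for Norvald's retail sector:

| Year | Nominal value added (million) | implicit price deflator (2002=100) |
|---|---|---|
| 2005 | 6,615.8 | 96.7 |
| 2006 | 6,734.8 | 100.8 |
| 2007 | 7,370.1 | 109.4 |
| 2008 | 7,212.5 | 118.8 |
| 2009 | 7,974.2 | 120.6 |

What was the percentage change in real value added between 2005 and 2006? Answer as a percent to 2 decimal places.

Real value added 2005 = 6615.8/0.967 = 6841.57.
Real value added 2006 = 6734.8/1.008 = 6681.35.
Change = 6681.35/6841.57 − 1 = -0.0234.

-2.34%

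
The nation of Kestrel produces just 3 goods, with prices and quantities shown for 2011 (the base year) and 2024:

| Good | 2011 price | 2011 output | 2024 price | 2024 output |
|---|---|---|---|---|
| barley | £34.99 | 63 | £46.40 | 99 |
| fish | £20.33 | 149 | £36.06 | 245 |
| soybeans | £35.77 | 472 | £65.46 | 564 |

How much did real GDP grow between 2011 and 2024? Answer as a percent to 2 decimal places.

Real GDP 2011 = Nominal GDP 2011 = 34.99·63 + 20.33·149 + 35.77·472 = 22116.98.
Real GDP 2024 (at 2011 prices) = 34.99·99 + 20.33·245 + 35.77·564 = 28619.14.
Real growth = 28619.14/22116.98 − 1 = 0.2940.

29.40%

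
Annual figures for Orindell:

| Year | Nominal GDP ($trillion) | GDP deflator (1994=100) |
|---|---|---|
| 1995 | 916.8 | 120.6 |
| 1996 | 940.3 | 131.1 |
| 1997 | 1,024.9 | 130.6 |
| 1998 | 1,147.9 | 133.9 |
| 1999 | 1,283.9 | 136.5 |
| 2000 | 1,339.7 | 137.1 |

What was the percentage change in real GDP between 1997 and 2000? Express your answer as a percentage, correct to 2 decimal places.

24.52%

Real GDP 1997 = 1024.9/1.306 = 784.76.
Real GDP 2000 = 1339.7/1.371 = 977.17.
Change = 977.17/784.76 − 1 = 0.2452.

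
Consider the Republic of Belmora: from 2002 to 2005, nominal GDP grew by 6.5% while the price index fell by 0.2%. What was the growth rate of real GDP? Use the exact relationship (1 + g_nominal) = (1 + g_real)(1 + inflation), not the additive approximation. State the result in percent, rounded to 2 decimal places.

6.71%

(1 + g_nom) = (1 + g_real)(1 + π), so g_real = 1.0650 / 0.9980 − 1 = 0.06713.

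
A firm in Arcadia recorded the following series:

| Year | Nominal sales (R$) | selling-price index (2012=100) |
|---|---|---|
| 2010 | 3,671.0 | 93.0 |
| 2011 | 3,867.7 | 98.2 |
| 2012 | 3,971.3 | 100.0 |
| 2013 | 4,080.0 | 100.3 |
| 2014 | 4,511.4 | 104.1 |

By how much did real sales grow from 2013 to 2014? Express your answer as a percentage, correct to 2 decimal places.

6.54%

Real sales 2013 = 4080.0/1.003 = 4067.80.
Real sales 2014 = 4511.4/1.041 = 4333.72.
Change = 4333.72/4067.80 − 1 = 0.0654.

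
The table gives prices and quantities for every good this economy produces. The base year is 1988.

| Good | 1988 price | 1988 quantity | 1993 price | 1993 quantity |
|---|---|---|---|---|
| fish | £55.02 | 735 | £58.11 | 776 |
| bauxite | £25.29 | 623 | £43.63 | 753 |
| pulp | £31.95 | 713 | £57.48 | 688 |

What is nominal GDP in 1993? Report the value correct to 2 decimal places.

£117492.99

Nominal GDP 1993 = Σ (p_1993 × q_1993) = 58.11·776 + 43.63·753 + 57.48·688 = 117492.99.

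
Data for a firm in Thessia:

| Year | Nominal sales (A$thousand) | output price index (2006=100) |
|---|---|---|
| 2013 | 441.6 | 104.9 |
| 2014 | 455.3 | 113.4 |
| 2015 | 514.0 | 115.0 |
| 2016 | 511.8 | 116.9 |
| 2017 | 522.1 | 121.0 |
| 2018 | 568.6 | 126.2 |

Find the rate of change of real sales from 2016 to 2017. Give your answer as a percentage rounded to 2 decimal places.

-1.44%

Real sales 2016 = 511.8/1.169 = 437.81.
Real sales 2017 = 522.1/1.210 = 431.49.
Change = 431.49/437.81 − 1 = -0.0144.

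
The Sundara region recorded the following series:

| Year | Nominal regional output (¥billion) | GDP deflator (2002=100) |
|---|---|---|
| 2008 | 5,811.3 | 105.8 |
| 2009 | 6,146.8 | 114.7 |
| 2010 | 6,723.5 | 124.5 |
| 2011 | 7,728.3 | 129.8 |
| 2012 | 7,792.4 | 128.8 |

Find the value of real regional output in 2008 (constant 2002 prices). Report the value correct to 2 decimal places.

Real regional output 2008 = 5811.3 / 1.058 = 5492.72.

¥5,492.72 billion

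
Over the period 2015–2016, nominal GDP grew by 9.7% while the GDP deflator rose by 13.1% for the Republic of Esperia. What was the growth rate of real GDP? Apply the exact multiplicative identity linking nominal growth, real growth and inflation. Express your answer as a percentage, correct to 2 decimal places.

(1 + g_nom) = (1 + g_real)(1 + π), so g_real = 1.0970 / 1.1310 − 1 = -0.03006.

-3.01%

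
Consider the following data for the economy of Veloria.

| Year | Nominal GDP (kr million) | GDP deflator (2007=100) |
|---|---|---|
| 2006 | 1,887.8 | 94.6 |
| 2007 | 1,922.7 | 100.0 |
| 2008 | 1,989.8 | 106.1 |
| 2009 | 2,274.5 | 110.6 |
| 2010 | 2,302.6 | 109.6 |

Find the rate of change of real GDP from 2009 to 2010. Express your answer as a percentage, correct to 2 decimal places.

Real GDP 2009 = 2274.5/1.106 = 2056.51.
Real GDP 2010 = 2302.6/1.096 = 2100.91.
Change = 2100.91/2056.51 − 1 = 0.0216.

2.16%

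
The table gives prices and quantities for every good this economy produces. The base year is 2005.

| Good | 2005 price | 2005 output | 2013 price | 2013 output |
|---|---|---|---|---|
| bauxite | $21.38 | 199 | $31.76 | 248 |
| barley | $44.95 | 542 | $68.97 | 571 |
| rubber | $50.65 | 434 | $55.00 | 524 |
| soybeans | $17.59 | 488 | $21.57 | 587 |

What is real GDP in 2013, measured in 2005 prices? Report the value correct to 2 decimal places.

Real GDP 2013 = Σ (p_2005 × q_2013) = 21.38·248 + 44.95·571 + 50.65·524 + 17.59·587 = 67834.62.

$67834.62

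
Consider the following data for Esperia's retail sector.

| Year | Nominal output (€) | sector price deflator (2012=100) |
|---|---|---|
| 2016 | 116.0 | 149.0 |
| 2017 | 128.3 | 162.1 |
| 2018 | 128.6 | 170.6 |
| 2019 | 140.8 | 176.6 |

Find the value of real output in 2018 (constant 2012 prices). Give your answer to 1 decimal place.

Real output 2018 = 128.6 / 1.706 = 75.38.

€75.4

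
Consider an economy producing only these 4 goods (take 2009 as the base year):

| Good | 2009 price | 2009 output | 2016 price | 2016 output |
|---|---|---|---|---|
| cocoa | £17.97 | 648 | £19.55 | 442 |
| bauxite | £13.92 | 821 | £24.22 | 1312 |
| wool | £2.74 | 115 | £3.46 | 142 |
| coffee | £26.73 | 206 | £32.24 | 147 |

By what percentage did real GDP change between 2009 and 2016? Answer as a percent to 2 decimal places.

Real GDP 2009 = Nominal GDP 2009 = 17.97·648 + 13.92·821 + 2.74·115 + 26.73·206 = 28894.36.
Real GDP 2016 (at 2009 prices) = 17.97·442 + 13.92·1312 + 2.74·142 + 26.73·147 = 30524.17.
Real growth = 30524.17/28894.36 − 1 = 0.0564.

5.64%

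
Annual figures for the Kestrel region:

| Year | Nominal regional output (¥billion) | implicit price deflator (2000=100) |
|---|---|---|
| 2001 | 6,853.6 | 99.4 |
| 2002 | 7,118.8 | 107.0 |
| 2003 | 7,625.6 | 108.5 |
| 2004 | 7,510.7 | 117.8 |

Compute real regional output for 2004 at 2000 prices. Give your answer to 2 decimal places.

Real regional output 2004 = 7510.7 / 1.178 = 6375.81.

¥6,375.81 billion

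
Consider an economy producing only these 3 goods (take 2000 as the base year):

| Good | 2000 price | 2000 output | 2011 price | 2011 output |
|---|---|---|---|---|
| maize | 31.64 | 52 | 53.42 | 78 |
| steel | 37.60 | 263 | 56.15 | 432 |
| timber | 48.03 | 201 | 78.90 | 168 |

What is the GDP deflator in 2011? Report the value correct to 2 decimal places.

Nominal GDP 2011 = 53.42·78 + 56.15·432 + 78.90·168 = 41678.76.
Real GDP 2011 (at 2000 prices) = 31.64·78 + 37.60·432 + 48.03·168 = 26780.16.
Deflator = Nominal/Real × 100 = 41678.76/26780.16 × 100 = 155.633.

155.63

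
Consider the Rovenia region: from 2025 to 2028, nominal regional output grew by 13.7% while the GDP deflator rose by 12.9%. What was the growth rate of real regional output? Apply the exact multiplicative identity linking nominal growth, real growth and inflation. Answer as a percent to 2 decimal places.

0.71%

(1 + g_nom) = (1 + g_real)(1 + π), so g_real = 1.1370 / 1.1290 − 1 = 0.00709.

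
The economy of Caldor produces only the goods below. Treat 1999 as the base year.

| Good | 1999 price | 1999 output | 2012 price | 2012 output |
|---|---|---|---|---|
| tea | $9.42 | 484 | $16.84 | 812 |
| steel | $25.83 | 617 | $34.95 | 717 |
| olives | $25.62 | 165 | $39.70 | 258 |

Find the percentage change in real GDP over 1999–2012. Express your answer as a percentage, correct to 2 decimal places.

Real GDP 1999 = Nominal GDP 1999 = 9.42·484 + 25.83·617 + 25.62·165 = 24723.69.
Real GDP 2012 (at 1999 prices) = 9.42·812 + 25.83·717 + 25.62·258 = 32779.11.
Real growth = 32779.11/24723.69 − 1 = 0.3258.

32.58%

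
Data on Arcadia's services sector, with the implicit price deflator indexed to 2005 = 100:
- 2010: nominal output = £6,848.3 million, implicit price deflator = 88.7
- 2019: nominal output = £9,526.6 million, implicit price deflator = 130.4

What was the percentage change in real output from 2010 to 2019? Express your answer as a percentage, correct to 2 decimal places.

-5.38%

Deflate each year: 2010 → 6848.3/0.887 = 7720.74; 2019 → 9526.6/1.304 = 7305.67.
So real output changed by 7305.67/7720.74 − 1 = -0.0538, i.e. -5.38%.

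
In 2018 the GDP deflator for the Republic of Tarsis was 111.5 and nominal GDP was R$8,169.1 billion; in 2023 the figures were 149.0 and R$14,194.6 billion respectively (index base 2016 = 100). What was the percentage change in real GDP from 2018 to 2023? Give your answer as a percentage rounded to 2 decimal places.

30.03%

Real GDP 2018 = 8169.1 / 1.115 = 7326.55.
Real GDP 2023 = 14194.6 / 1.490 = 9526.58.
Real growth = 9526.58 / 7326.55 − 1 = 0.3003.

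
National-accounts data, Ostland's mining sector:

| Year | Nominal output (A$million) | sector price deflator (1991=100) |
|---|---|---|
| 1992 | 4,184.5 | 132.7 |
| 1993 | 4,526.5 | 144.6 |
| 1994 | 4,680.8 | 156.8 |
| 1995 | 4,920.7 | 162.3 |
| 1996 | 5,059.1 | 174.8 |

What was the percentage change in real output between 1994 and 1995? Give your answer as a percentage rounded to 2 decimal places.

1.56%

Real output 1994 = 4680.8/1.568 = 2985.20.
Real output 1995 = 4920.7/1.623 = 3031.85.
Change = 3031.85/2985.20 − 1 = 0.0156.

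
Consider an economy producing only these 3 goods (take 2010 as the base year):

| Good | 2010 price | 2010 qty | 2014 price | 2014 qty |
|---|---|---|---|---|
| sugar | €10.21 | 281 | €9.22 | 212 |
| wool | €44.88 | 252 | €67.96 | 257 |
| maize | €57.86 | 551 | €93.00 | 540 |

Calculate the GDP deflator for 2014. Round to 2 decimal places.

154.95

Nominal GDP 2014 = 9.22·212 + 67.96·257 + 93.00·540 = 69640.36.
Real GDP 2014 (at 2010 prices) = 10.21·212 + 44.88·257 + 57.86·540 = 44943.08.
Deflator = Nominal/Real × 100 = 69640.36/44943.08 × 100 = 154.952.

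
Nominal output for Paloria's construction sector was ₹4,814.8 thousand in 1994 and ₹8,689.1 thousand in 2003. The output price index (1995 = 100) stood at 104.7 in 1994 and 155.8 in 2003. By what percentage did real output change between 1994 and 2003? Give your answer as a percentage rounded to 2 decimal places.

21.28%

Real output 1994 = 4814.8 / 1.047 = 4598.66.
Real output 2003 = 8689.1 / 1.558 = 5577.09.
Real growth = 5577.09 / 4598.66 − 1 = 0.2128.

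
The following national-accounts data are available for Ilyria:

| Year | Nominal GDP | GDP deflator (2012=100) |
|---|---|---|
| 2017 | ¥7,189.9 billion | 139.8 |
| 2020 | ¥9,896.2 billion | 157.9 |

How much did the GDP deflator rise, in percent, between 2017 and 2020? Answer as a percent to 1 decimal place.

Price-level change = 157.9 / 139.8 − 1 = 0.1295.

12.9%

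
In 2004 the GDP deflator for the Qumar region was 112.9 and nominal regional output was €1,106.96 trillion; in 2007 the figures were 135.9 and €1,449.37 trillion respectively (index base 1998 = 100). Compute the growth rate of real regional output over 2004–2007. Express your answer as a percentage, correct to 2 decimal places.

Real regional output 2004 = 1106.96 / 1.129 = 980.48.
Real regional output 2007 = 1449.37 / 1.359 = 1066.50.
Real growth = 1066.50 / 980.48 − 1 = 0.0877.

8.77%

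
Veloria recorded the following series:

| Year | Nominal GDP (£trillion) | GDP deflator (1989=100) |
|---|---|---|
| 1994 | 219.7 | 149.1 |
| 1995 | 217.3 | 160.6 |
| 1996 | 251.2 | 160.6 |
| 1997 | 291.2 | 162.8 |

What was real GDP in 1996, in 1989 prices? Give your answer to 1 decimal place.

Real GDP 1996 = 251.2 / 1.606 = 156.41.

£156.4 trillion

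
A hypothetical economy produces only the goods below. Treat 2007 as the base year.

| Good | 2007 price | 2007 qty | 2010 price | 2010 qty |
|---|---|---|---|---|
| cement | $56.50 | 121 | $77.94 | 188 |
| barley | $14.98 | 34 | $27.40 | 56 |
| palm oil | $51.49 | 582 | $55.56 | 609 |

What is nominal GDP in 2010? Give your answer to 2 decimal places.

Nominal GDP 2010 = Σ (p_2010 × q_2010) = 77.94·188 + 27.40·56 + 55.56·609 = 50023.16.

$50023.16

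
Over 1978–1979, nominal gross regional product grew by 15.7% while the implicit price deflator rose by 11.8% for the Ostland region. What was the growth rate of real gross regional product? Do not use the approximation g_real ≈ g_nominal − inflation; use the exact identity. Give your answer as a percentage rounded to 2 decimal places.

3.49%

(1 + g_nom) = (1 + g_real)(1 + π), so g_real = 1.1570 / 1.1180 − 1 = 0.03488.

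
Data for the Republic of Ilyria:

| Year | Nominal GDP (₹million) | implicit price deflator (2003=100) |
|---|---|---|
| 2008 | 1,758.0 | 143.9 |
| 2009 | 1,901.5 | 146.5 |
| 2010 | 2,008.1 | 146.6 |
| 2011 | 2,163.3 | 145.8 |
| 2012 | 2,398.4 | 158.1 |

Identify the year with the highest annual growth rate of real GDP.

2009: real = 1901.5/1.465 = 1297.95; growth vs 2008 (1221.68) = 6.24%.
2010: real = 2008.1/1.466 = 1369.78; growth vs 2009 (1297.95) = 5.53%.
2011: real = 2163.3/1.458 = 1483.74; growth vs 2010 (1369.78) = 8.32%.
2012: real = 2398.4/1.581 = 1517.01; growth vs 2011 (1483.74) = 2.24%.

2011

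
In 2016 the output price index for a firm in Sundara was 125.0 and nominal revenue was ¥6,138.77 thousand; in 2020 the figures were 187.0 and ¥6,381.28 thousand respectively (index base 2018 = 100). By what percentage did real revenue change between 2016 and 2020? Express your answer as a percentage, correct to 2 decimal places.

-30.51%

Real revenue 2016 = 6138.77 / 1.250 = 4911.02.
Real revenue 2020 = 6381.28 / 1.870 = 3412.45.
Real growth = 3412.45 / 4911.02 − 1 = -0.3051.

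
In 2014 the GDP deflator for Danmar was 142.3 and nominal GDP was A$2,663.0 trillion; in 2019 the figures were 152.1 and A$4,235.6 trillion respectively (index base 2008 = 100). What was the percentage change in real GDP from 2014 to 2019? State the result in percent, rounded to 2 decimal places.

48.81%

Real GDP 2014 = 2663.0 / 1.423 = 1871.40.
Real GDP 2019 = 4235.6 / 1.521 = 2784.75.
Real growth = 2784.75 / 1871.40 − 1 = 0.4881.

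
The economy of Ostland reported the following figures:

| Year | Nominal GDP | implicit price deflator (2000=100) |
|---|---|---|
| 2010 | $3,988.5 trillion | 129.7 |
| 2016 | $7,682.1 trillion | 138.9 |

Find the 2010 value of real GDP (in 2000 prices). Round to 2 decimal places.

Real GDP = Nominal / (implicit price deflator/100) = 3988.5 / 1.297 = 3075.17.

$3,075.17 trillion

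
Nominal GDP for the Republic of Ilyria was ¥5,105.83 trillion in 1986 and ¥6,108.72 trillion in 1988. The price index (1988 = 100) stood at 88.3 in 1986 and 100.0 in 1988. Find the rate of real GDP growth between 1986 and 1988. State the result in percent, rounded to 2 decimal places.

5.64%

Real GDP 1986 = 5105.83 / 0.883 = 5782.37.
Real GDP 1988 = 6108.72 / 1.000 = 6108.72.
Real growth = 6108.72 / 5782.37 − 1 = 0.0564.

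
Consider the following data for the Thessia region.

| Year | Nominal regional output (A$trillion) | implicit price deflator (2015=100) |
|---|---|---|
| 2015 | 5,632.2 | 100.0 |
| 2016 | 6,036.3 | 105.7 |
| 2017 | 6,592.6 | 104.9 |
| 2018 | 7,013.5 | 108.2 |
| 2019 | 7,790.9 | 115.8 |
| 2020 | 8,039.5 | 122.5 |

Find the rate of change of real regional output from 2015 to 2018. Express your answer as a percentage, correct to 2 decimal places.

15.09%

Real regional output 2015 = 5632.2/1.000 = 5632.20.
Real regional output 2018 = 7013.5/1.082 = 6481.98.
Change = 6481.98/5632.20 − 1 = 0.1509.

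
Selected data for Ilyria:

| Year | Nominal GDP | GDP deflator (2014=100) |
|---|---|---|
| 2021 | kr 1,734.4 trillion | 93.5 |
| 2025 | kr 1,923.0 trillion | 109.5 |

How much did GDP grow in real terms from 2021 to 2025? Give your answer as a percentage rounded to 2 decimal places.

-5.33%

Real GDP 2021 = 1734.4 / 0.935 = 1854.97.
Real GDP 2025 = 1923.0 / 1.095 = 1756.16.
Real growth = 1756.16 / 1854.97 − 1 = -0.0533.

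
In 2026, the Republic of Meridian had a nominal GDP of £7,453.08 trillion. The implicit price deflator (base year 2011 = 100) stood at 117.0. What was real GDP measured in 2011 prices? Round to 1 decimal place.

£6,370.2 trillion

Real GDP = Nominal / (implicit price deflator/100) = 7453.08 / 1.170 = 6370.15.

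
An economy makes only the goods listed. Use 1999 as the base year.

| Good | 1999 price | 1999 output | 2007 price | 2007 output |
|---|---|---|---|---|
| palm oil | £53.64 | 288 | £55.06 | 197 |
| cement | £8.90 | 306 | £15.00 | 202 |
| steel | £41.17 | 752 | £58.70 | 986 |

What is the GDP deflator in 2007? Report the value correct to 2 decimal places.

135.49

Nominal GDP 2007 = 55.06·197 + 15.00·202 + 58.70·986 = 71755.02.
Real GDP 2007 (at 1999 prices) = 53.64·197 + 8.90·202 + 41.17·986 = 52958.50.
Deflator = Nominal/Real × 100 = 71755.02/52958.50 × 100 = 135.493.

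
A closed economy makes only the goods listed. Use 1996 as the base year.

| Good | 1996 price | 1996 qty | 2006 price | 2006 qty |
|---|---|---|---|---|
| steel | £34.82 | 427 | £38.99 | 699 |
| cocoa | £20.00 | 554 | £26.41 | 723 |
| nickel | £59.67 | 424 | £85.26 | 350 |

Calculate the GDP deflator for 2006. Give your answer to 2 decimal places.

Nominal GDP 2006 = 38.99·699 + 26.41·723 + 85.26·350 = 76189.44.
Real GDP 2006 (at 1996 prices) = 34.82·699 + 20.00·723 + 59.67·350 = 59683.68.
Deflator = Nominal/Real × 100 = 76189.44/59683.68 × 100 = 127.655.

127.66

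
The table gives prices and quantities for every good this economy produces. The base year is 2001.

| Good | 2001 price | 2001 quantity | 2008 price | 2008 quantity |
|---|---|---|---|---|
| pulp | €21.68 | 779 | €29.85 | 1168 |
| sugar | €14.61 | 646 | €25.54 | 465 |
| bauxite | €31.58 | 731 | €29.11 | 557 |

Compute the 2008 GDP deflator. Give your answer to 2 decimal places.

126.66

Nominal GDP 2008 = 29.85·1168 + 25.54·465 + 29.11·557 = 62955.17.
Real GDP 2008 (at 2001 prices) = 21.68·1168 + 14.61·465 + 31.58·557 = 49705.95.
Deflator = Nominal/Real × 100 = 62955.17/49705.95 × 100 = 126.655.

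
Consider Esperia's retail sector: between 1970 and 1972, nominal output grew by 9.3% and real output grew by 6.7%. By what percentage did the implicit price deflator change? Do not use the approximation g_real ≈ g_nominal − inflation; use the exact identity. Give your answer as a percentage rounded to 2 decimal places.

(1 + g_nom) = (1 + g_real)(1 + π), so π = 1.0930 / 1.0670 − 1 = 0.02437.

2.44%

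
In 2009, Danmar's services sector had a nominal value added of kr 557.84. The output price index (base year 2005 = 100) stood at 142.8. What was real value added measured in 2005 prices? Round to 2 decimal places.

Real value added = Nominal / (output price index/100) = 557.84 / 1.428 = 390.64.

kr 390.64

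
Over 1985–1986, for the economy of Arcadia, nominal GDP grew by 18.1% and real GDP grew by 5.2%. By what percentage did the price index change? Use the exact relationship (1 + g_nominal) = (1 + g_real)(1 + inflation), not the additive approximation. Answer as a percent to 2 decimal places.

12.26%

(1 + g_nom) = (1 + g_real)(1 + π), so π = 1.1810 / 1.0520 − 1 = 0.12262.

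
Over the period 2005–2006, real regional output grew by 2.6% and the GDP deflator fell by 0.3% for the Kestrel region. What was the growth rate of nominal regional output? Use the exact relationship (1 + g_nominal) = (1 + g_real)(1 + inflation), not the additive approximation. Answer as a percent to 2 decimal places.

2.29%

(1 + g_nom) = (1 + g_real)(1 + π) = 1.0260 × 0.9970 = 1.02292.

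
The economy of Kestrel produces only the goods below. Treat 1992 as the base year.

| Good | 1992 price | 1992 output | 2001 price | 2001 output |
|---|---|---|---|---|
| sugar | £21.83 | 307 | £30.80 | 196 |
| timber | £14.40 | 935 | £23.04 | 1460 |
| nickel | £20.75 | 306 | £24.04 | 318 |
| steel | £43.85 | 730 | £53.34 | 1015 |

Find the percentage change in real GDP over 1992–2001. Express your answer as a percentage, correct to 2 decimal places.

Real GDP 1992 = Nominal GDP 1992 = 21.83·307 + 14.40·935 + 20.75·306 + 43.85·730 = 58525.81.
Real GDP 2001 (at 1992 prices) = 21.83·196 + 14.40·1460 + 20.75·318 + 43.85·1015 = 76408.93.
Real growth = 76408.93/58525.81 − 1 = 0.3056.

30.56%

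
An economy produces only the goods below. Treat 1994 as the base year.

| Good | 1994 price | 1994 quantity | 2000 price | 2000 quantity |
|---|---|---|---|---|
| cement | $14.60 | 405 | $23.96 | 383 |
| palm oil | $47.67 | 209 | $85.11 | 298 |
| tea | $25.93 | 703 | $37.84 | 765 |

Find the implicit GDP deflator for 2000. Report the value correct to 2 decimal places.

Nominal GDP 2000 = 23.96·383 + 85.11·298 + 37.84·765 = 63487.06.
Real GDP 2000 (at 1994 prices) = 14.60·383 + 47.67·298 + 25.93·765 = 39633.91.
Deflator = Nominal/Real × 100 = 63487.06/39633.91 × 100 = 160.184.

160.18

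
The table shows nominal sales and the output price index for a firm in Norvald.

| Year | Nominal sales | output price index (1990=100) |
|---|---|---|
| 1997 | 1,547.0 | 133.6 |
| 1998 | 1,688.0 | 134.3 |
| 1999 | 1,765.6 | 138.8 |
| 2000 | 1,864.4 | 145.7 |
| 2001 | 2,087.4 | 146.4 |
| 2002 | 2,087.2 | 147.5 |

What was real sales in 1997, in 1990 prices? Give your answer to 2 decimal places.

1,157.93

Real sales 1997 = 1547.0 / 1.336 = 1157.93.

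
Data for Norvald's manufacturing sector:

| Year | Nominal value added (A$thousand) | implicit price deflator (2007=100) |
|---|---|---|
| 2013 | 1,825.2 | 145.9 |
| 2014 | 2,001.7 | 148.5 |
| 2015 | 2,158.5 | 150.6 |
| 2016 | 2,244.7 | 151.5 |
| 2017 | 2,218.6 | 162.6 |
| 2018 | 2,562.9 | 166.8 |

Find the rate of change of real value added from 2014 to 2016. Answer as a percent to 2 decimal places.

Real value added 2014 = 2001.7/1.485 = 1347.95.
Real value added 2016 = 2244.7/1.515 = 1481.65.
Change = 1481.65/1347.95 − 1 = 0.0992.

9.92%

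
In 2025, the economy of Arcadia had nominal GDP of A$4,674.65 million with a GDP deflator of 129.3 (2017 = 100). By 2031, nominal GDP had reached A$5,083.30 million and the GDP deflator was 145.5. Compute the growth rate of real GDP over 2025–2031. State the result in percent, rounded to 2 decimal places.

Real GDP 2025 = 4674.65 / 1.293 = 3615.35.
Real GDP 2031 = 5083.30 / 1.455 = 3493.68.
Real growth = 3493.68 / 3615.35 − 1 = -0.0337.

-3.37%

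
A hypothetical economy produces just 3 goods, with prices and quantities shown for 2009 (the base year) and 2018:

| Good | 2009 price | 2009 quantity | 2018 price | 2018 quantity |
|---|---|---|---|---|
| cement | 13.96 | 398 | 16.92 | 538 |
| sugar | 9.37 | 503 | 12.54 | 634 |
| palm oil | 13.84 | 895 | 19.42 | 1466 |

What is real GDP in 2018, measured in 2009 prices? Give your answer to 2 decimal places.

33740.50

Real GDP 2018 = Σ (p_2009 × q_2018) = 13.96·538 + 9.37·634 + 13.84·1466 = 33740.50.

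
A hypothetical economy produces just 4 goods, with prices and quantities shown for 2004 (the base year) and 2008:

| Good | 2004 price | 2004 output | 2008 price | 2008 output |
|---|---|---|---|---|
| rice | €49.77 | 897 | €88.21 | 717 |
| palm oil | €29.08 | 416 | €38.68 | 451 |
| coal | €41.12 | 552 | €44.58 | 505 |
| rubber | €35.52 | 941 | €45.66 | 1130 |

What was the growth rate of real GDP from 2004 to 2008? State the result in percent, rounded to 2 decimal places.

-2.80%

Real GDP 2004 = Nominal GDP 2004 = 49.77·897 + 29.08·416 + 41.12·552 + 35.52·941 = 112863.53.
Real GDP 2008 (at 2004 prices) = 49.77·717 + 29.08·451 + 41.12·505 + 35.52·1130 = 109703.37.
Real growth = 109703.37/112863.53 − 1 = -0.0280.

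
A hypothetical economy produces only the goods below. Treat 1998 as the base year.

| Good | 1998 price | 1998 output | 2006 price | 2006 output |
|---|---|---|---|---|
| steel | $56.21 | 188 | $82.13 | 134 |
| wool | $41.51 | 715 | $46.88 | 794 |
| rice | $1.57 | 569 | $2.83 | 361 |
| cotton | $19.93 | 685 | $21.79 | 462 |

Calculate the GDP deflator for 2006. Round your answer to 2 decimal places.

Nominal GDP 2006 = 82.13·134 + 46.88·794 + 2.83·361 + 21.79·462 = 59316.75.
Real GDP 2006 (at 1998 prices) = 56.21·134 + 41.51·794 + 1.57·361 + 19.93·462 = 50265.51.
Deflator = Nominal/Real × 100 = 59316.75/50265.51 × 100 = 118.007.

118.01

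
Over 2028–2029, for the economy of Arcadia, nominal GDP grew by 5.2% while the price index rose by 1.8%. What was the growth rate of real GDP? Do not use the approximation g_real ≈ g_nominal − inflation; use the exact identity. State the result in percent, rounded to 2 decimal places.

3.34%

(1 + g_nom) = (1 + g_real)(1 + π), so g_real = 1.0520 / 1.0180 − 1 = 0.03340.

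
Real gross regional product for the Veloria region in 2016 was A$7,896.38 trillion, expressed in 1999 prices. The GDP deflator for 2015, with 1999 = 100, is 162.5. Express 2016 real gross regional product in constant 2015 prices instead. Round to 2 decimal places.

A$12,831.62 trillion

Real gross regional product in 2015 prices = Real gross regional product in 1999 prices × (P_2015/P_1999) = 7896.38 × 1.625 = 12831.62.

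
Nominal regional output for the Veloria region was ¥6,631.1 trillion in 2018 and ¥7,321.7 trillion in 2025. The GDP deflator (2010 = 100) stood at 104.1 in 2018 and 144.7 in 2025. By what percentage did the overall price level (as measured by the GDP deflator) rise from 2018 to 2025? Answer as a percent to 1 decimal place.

39.0%

Price-level change = 144.7 / 104.1 − 1 = 0.3900.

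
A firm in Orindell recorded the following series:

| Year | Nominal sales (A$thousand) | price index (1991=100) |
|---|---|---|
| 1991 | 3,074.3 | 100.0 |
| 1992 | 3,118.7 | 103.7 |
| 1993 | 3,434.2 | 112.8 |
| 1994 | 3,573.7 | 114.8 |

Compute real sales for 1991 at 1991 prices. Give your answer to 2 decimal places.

A$3,074.30 thousand

Real sales 1991 = 3074.3 / 1.000 = 3074.30.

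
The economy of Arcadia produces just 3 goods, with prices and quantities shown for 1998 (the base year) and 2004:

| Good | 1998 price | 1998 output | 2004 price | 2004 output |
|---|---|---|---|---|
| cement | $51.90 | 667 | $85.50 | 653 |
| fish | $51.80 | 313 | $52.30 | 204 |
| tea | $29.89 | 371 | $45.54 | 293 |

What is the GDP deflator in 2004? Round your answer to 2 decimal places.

Nominal GDP 2004 = 85.50·653 + 52.30·204 + 45.54·293 = 79843.92.
Real GDP 2004 (at 1998 prices) = 51.90·653 + 51.80·204 + 29.89·293 = 53215.67.
Deflator = Nominal/Real × 100 = 79843.92/53215.67 × 100 = 150.038.

150.04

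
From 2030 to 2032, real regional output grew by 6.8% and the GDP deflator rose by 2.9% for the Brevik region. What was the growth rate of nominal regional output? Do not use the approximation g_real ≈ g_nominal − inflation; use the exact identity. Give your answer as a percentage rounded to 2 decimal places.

(1 + g_nom) = (1 + g_real)(1 + π) = 1.0680 × 1.0290 = 1.09897.

9.90%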